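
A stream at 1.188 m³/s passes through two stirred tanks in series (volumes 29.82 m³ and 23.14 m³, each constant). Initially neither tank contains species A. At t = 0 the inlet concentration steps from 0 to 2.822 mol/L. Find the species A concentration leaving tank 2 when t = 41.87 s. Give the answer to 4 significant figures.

Time constants: τᵢ = Vᵢ/Q for each well-mixed tank.
τ₁ = 29.82/1.188 = 25.1010 s; τ₂ = 23.14/1.188 = 19.4781 s.
Tank 1: C₁ = C_in(1 − e^(−t/τ₁)). Tank 2 (τ₁ ≠ τ₂): C₂ = C_in[1 − (τ₁ e^(−t/τ₁) − τ₂ e^(−t/τ₂))/(τ₁ − τ₂)].
At t = 41.87: e^(−t/τ₁) = 0.188613, e^(−t/τ₂) = 0.116532.
C₂ = 2.822·[1 − (25.1010·0.188613 − 19.4781·0.116532)/(5.62290)] = 2.822·0.561694 = 1.58510 mol/L.

1.585 mol/L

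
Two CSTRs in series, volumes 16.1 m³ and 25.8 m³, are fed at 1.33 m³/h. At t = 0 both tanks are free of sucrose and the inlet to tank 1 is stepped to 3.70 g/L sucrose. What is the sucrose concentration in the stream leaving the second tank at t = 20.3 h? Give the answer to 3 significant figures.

Species balance on tank i: dCᵢ/dt = (Cᵢ₋₁ − Cᵢ)/τᵢ with τᵢ = Vᵢ/Q.
τ₁ = 16.1/1.33 = 12.105 h; τ₂ = 25.8/1.33 = 19.398 h.
Solving the cascade with C₁(0)=C₂(0)=0 gives C₂(t) = C_in[1 − (τ₁ e^(−t/τ₁) − τ₂ e^(−t/τ₂))/(τ₁ − τ₂)].
At t = 20.3: e^(−t/τ₁) = 0.18694, e^(−t/τ₂) = 0.35117.
C₂ = 3.70·[1 − (12.105·0.18694 − 19.398·0.35117)/(-7.2932)] = 3.70·0.37623 = 1.3921 g/L.

1.39 g/L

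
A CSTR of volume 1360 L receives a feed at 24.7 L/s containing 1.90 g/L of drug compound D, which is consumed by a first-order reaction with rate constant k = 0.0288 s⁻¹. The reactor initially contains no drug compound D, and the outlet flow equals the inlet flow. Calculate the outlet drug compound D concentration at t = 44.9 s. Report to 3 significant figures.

V dC/dt = Q(C_in − C) − k V C.
This is linear with rate a = Q/V + k = 0.046962 s⁻¹.
C_ss = Q C_in/(Q + kV) = 0.73480 g/L; C(t) = C_ss + (C₀ − C_ss) e^(−a t).
C(44.9) = 0.73480 + (-0.73480)·e^(−0.046962·44.9) = 0.73480 + (-0.73480)·0.12141 = 0.64559 g/L.

0.646 g/L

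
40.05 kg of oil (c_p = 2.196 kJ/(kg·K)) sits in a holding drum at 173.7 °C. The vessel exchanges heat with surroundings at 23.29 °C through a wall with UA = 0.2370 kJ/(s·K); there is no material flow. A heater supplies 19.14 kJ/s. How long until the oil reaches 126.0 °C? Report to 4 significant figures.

Lumped-capacitance energy balance: M c_p dT/dt = UA(T_amb − T) + Q̇.
τ = M c_p/UA = 371.096 s; T_ss = T_amb + Q̇/UA = 23.29 + 19.14/0.2370 = 104.049 °C.
T(t) = T_ss + (T₀ − T_ss)e^(−t/τ); set T = 126.0:
t = −τ ln[(T − T_ss)/(T₀ − T_ss)] = −371.096 · ln(0.315152) = 428.505 s.

428.5 s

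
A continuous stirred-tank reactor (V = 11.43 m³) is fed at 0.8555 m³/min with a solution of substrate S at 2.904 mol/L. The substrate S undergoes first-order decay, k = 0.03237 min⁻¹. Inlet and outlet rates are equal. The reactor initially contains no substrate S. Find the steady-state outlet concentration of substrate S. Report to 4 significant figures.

2.027 mol/L

V dC/dt = Q(C_in − C) − k V C.
Steady state (dC/dt = 0): C_ss = Q C_in/(Q + kV) = C_in/(1 + kV/Q).
C_ss = 0.8555·2.904/(0.8555 + 0.03237·11.43) = 2.48437/1.22549 = 2.02725 mol/L.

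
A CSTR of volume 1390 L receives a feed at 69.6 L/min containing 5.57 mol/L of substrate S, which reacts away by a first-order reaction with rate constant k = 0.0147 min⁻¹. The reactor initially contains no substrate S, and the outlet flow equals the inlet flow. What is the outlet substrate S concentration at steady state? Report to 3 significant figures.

4.31 mol/L

Species balance: V dC/dt = Q C_in − Q C − k V C.
At steady state: 0 = Q C_in − (Q + kV) C_ss, so C_ss = Q C_in/(Q + kV).
C_ss = 69.6·5.57/(69.6 + 0.0147·1390) = 387.67/90.033 = 4.3059 mol/L.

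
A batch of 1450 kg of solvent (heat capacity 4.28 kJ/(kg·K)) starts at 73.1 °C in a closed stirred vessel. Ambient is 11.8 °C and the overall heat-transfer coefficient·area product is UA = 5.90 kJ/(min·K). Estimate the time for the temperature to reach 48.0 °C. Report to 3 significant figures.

M c_p dT/dt = −UA(T − T_amb).
τ = M c_p/UA = 1051.9 min; T_ss = T_amb = 11.800 °C.
T(t) = T_ss + (T₀ − T_ss)e^(−t/τ); set T = 48.0:
t = −τ ln[(T − T_ss)/(T₀ − T_ss)] = −1051.9 · ln(0.59054) = 554.04 min.

554 min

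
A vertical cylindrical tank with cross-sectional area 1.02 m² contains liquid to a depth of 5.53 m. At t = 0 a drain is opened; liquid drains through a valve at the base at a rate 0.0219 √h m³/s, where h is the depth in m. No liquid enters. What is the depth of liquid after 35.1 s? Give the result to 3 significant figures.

3.90 m

A dh/dt = −Q_out = −0.0219 √h.
Separate and integrate: 2(√h − √h₀) = −(0.0219/A) t.
√h = √5.53 − 0.0219·35.1/(2·1.02) = 2.3516 − 0.37681 = 1.9748.
h = 1.9748² = 3.8998 m.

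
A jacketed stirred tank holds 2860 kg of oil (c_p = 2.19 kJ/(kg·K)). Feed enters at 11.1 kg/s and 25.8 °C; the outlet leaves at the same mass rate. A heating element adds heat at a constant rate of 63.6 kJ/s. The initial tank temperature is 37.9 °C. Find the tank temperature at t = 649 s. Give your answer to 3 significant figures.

29.2 °C

Energy balance: M c_p dT/dt = ṁ c_p (T_in − T) + 63.6.
Rearrange: dT/dt = (T_ss − T)/τ with τ = M/ṁ = 257.66 s and T_ss = T_in + Q̇/(ṁ c_p) = 28.416 °C.
Integrating: T(t) = T_ss + (T₀ − T_ss) e^(−t/τ).
T(649) = 28.416 + (9.4837)·e^(−649/257.66) = 28.416 + (9.4837)·0.080552 = 29.180 °C.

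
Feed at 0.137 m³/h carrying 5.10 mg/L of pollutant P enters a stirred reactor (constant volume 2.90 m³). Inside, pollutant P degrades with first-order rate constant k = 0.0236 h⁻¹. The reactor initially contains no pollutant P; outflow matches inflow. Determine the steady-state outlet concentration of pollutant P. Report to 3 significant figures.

V dC/dt = Q(C_in − C) − k V C.
Steady state (dC/dt = 0): C_ss = Q C_in/(Q + kV) = C_in/(1 + kV/Q).
C_ss = 0.137·5.10/(0.137 + 0.0236·2.90) = 0.69870/0.20544 = 3.4010 mg/L.

3.40 mg/L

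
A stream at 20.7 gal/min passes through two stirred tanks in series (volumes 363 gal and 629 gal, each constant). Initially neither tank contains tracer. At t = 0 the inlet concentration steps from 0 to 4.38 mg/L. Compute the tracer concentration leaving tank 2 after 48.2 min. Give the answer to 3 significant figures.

2.64 mg/L

Species balance on tank i: dCᵢ/dt = (Cᵢ₋₁ − Cᵢ)/τᵢ with τᵢ = Vᵢ/Q.
τ₁ = 363/20.7 = 17.536 min; τ₂ = 629/20.7 = 30.386 min.
Tank 1: C₁ = C_in(1 − e^(−t/τ₁)). Tank 2 (τ₁ ≠ τ₂): C₂ = C_in[1 − (τ₁ e^(−t/τ₁) − τ₂ e^(−t/τ₂))/(τ₁ − τ₂)].
At t = 48.2: e^(−t/τ₁) = 0.064018, e^(−t/τ₂) = 0.20470.
C₂ = 4.38·[1 − (17.536·0.064018 − 30.386·0.20470)/(-12.850)] = 4.38·0.60333 = 2.6426 mg/L.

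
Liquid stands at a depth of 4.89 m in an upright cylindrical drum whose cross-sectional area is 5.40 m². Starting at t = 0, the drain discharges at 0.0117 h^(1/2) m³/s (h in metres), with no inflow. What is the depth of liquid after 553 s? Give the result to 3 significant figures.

2.60 m

Mass balance (ρ constant): A dh/dt = −0.0117 √h.
Separate and integrate: 2(√h − √h₀) = −(0.0117/A) t.
√h = √4.89 − 0.0117·553/(2·5.40) = 2.2113 − 0.59908 = 1.6123.
h = 1.6123² = 2.5994 m.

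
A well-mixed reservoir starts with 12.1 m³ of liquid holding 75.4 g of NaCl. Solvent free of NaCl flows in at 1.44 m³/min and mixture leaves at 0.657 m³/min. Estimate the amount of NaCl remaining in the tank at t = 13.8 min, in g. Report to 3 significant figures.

Total volume: dV/dt = Q_in − Q_out = 0.78300 m³/min, so V(t) = 12.1 + 0.78300 t and V(13.8) = 22.905 m³.
Species balance (pure solvent in): dm/dt = −Q_out · m/V(t).
Separate: dm/m = −Q_out dt/V(t) ⇒ ln(m/m₀) = −(Q_out/(Q_in−Q_out)) ln(V/V₀).
m = m₀ (V₀/V)^(Q_out/(Q_in−Q_out)) = 75.4 × (12.1/22.905)^(0.83908) = 44.139 g.

44.1 g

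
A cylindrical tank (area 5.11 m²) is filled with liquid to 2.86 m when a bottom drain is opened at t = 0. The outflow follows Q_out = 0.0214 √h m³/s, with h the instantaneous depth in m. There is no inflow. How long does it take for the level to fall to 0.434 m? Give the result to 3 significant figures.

493 s

With no inflow, A dh/dt = −0.0214 √h.
∫ h^(−1/2) dh = −(0.0214/A) ∫ dt, giving 2√h = 2√h₀ − (0.0214/A) t.
t = 2A(√h₀ − √h)/0.0214 = 2·5.11·(√2.86 − √0.434)/0.0214
  = 10.220 × (1.6912 − 0.65879) / 0.0214 = 493.03 s.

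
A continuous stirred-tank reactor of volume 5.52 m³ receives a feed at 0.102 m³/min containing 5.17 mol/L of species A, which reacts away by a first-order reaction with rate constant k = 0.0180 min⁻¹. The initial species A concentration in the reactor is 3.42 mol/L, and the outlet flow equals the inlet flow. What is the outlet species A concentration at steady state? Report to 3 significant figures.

Species balance: V dC/dt = Q C_in − Q C − k V C.
Steady state (dC/dt = 0): C_ss = Q C_in/(Q + kV) = C_in/(1 + kV/Q).
C_ss = 0.102·5.17/(0.102 + 0.0180·5.52) = 0.52734/0.20136 = 2.6189 mol/L.

2.62 mol/L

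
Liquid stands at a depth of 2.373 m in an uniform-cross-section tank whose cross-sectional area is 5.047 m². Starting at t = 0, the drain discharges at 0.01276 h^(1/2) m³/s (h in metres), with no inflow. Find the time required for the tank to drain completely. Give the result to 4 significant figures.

1219 s

A dh/dt = −Q_out = −0.01276 √h.
This is separable: 2 d(√h)/dt = −0.01276/A, so √h = √h₀ − (0.01276/(2A)) t.
Tank is empty when √h = 0: t_empty = 2A√h₀/0.01276.
t_empty = 2·5.047·√2.373/0.01276 = 10.0940·1.54045/0.01276 = 1218.60 s.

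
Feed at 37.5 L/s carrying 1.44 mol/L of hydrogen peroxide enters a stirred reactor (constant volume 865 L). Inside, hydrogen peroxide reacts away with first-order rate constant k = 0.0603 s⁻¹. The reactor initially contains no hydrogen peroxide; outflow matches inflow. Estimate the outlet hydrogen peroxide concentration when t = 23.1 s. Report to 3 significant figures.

V dC/dt = Q(C_in − C) − k V C.
This is linear with rate a = Q/V + k = 0.10365 s⁻¹.
C_ss = Q C_in/(Q + kV) = 0.60228 mol/L; C(t) = C_ss + (C₀ − C_ss) e^(−a t).
C(23.1) = 0.60228 + (-0.60228)·e^(−0.10365·23.1) = 0.60228 + (-0.60228)·0.091230 = 0.54733 mol/L.

0.547 mol/L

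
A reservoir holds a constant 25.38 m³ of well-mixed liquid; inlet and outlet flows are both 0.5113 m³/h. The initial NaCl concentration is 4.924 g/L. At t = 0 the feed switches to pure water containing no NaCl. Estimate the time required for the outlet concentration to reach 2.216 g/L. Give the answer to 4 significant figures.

Species balance on the tank: V dC/dt = Q(C_in − C), so τ = V/Q = 49.6382 h.
C(t) = C_in + (C₀ − C_in) e^(−t/τ). Set C = 2.216 and solve for t:
e^(−t/τ) = (C − C_in)/(C₀ − C_in) = (2.216 − 0)/(4.924 − 0) = 0.450041
t = −τ ln(…) = 49.6382 × 0.798417 = 39.6320 h.

39.63 h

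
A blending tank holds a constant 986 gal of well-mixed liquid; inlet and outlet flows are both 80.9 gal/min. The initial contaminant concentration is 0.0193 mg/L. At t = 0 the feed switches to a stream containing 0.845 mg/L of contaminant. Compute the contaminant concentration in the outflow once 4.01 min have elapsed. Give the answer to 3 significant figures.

Transient balance on the dissolved component: V dC/dt = Q(C_in − C).
Time constant τ = V/Q = 986/80.9 = 12.188 min.
Solution: C(t) = C_in + (C₀ − C_in) e^(−t/τ).
C(4.01) = 0.845 + (0.0193 − 0.845)·e^(−4.01/12.188) = 0.845 + (-0.82570)·0.71963 = 0.25080 mg/L.

0.251 mg/L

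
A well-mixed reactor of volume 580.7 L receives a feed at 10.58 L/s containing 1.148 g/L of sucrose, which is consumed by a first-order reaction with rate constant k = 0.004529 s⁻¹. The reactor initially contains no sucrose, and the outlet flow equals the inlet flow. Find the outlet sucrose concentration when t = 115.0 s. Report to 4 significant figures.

0.8522 g/L

Species balance: V dC/dt = Q C_in − Q C − k V C.
dC/dt = (Q/V) C_in − (Q/V + k) C; effective rate a = Q/V + k = 0.0182194 + 0.004529 = 0.0227484 s⁻¹.
C_ss = Q C_in/(Q + kV) = 0.919444 g/L; C(t) = C_ss + (C₀ − C_ss) e^(−a t).
C(115.0) = 0.919444 + (-0.919444)·e^(−0.0227484·115.0) = 0.919444 + (-0.919444)·0.0730899 = 0.852241 g/L.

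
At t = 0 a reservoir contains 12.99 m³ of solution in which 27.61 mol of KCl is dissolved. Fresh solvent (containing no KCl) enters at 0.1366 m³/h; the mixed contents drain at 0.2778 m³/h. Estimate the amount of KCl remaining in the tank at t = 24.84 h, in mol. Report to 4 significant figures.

Total volume: dV/dt = Q_in − Q_out = -0.141200 m³/h, so V(t) = 12.99 − 0.141200 t and V(24.84) = 9.48259 m³.
Species balance (pure solvent in): dm/dt = −Q_out · m/V(t).
dm/m = −Q_out dt/(V₀ − 0.141200 t); integrating gives ln(m/m₀) = −(Q_out/(Q_in−Q_out)) ln(V/V₀).
m = m₀ (V₀/V)^(Q_out/(Q_in−Q_out)) = 27.61 × (12.99/9.48259)^(-1.96742) = 14.8647 mol.

14.86 mol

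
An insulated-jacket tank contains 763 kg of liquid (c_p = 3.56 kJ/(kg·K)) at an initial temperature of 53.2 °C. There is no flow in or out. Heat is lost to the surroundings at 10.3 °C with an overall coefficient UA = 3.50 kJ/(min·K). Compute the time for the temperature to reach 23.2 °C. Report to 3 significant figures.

M c_p dT/dt = −UA(T − T_amb).
τ = M c_p/UA = 776.08 min; T_ss = T_amb = 10.300 °C.
T(t) = T_ss + (T₀ − T_ss)e^(−t/τ); set T = 23.2:
t = −τ ln[(T − T_ss)/(T₀ − T_ss)] = −776.08 · ln(0.30070) = 932.57 min.

933 min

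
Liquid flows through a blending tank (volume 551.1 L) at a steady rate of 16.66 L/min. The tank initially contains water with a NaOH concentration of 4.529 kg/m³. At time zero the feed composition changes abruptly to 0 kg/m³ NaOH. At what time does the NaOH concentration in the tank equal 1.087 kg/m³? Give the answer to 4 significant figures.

Species balance: V dC/dt = Q(C_in − C) ⇒ τ = V/Q = 33.0792 min.
C(t) = C_in + (C₀ − C_in) e^(−t/τ). Set C = 1.087 and solve for t:
e^(−t/τ) = (C − C_in)/(C₀ − C_in) = (1.087 − 0)/(4.529 − 0) = 0.240009
t = −τ ln(…) = 33.0792 × 1.42708 = 47.2067 min.

47.21 min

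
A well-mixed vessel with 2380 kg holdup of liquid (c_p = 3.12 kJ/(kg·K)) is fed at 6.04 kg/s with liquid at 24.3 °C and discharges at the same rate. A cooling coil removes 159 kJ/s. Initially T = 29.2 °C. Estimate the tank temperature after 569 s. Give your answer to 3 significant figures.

Heat balance on the well-mixed liquid: M c_p dT/dt = ṁ c_p (T_in − T) − 159.
Rearrange: dT/dt = (T_ss − T)/τ with τ = M/ṁ = 394.04 s and T_ss = T_in − Q̇/(ṁ c_p) = 15.863 °C.
This is linear first-order; T(t) = T_ss + (T₀ − T_ss) e^(−t/τ).
T(569) = 15.863 + (13.337)·e^(−569/394.04) = 15.863 + (13.337)·0.23598 = 19.010 °C.

19.0 °C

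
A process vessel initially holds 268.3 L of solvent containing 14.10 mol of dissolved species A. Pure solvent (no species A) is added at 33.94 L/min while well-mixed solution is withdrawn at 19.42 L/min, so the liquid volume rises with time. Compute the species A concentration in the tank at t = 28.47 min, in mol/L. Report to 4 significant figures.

0.005943 mol/L

Let m(t) be the amount of species A. Volume: V(t) = V₀ + (Q_in − Q_out) t = 268.3 + 14.5200 t; V(28.47) = 681.684 L.
Species balance (pure solvent in): dm/dt = −Q_out · m/V(t).
dm/m = −Q_out dt/(V₀ + 14.5200 t); integrating gives ln(m/m₀) = −(Q_out/(Q_in−Q_out)) ln(V/V₀).
m = m₀ (V₀/V)^(Q_out/(Q_in−Q_out)) = 14.10 × (268.3/681.684)^(1.33747) = 4.05131 mol.
C = m/V = 4.05131/681.684 = 0.00594309 mol/L.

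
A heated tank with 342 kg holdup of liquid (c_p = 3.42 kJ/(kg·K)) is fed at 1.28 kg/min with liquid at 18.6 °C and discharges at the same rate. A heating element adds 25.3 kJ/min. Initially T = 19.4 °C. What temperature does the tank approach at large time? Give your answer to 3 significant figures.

Energy balance: M c_p dT/dt = ṁ c_p (T_in − T) + 25.3.
At steady state dT/dt = 0 ⇒ T_ss = T_in + Q̇/(ṁ c_p) = 18.6 + 25.3/(1.28·3.42) = 24.379 °C.

24.4 °C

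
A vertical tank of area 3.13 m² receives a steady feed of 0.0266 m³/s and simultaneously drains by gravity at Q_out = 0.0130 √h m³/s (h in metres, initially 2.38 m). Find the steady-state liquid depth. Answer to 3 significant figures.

4.19 m

A dh/dt = Q_in − 0.0130 √h. Steady state requires inflow = outflow:
Q_in = 0.0130 √h_ss ⇒ √h_ss = 0.0266/0.0130 = 2.0462.
h_ss = 2.0462² = 4.1867 m. (Since h₀ = 2.38 m < h_ss, the level will rise toward this value.)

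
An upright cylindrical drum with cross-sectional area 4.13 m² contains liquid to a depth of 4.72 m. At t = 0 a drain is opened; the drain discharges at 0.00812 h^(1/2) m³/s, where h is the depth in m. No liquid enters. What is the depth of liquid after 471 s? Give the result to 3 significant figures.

With no inflow, A dh/dt = −0.00812 √h.
Separate and integrate: 2(√h − √h₀) = −(0.00812/A) t.
√h = √4.72 − 0.00812·471/(2·4.13) = 2.1726 − 0.46302 = 1.7095.
h = 1.7095² = 2.9225 m.

2.92 m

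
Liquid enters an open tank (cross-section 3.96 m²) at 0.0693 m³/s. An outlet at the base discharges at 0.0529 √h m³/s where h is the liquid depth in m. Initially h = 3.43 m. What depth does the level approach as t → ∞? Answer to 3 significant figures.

Volume balance on the tank: A dh/dt = Q_in − 0.0529 √h. At steady state dh/dt = 0:
Q_in = 0.0529 √h_ss ⇒ √h_ss = 0.0693/0.0529 = 1.3100.
h_ss = 1.3100² = 1.7161 m. (Since h₀ = 3.43 m > h_ss, the level will fall toward this value.)

1.72 m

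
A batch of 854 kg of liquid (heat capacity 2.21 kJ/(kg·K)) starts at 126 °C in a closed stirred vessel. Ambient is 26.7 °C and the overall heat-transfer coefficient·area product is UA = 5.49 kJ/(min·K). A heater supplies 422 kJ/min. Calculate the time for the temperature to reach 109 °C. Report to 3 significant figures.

Lumped-capacitance energy balance: M c_p dT/dt = UA(T_amb − T) + Q̇.
τ = M c_p/UA = 343.78 min; T_ss = T_amb + Q̇/UA = 26.7 + 422/5.49 = 103.57 °C.
T(t) = T_ss + (T₀ − T_ss)e^(−t/τ); set T = 109:
t = −τ ln[(T − T_ss)/(T₀ − T_ss)] = −343.78 · ln(0.24219) = 487.49 min.

487 min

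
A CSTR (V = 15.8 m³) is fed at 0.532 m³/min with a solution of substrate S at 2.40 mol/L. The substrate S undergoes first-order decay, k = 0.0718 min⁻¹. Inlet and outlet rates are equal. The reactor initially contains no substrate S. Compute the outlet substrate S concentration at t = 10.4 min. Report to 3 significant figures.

V dC/dt = Q(C_in − C) − k V C.
dC/dt = (Q/V) C_in − (Q/V + k) C; effective rate a = Q/V + k = 0.033671 + 0.0718 = 0.10547 min⁻¹.
C_ss = Q C_in/(Q + kV) = 0.76618 mol/L; C(t) = C_ss + (C₀ − C_ss) e^(−a t).
C(10.4) = 0.76618 + (-0.76618)·e^(−0.10547·10.4) = 0.76618 + (-0.76618)·0.33391 = 0.51035 mol/L.

0.510 mol/L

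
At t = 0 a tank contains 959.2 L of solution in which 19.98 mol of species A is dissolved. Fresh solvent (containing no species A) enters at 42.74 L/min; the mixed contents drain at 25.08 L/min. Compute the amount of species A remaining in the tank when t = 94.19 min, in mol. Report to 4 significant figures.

4.789 mol

Let m(t) be the amount of species A. Volume: V(t) = V₀ + (Q_in − Q_out) t = 959.2 + 17.6600 t; V(94.19) = 2622.60 L.
No species A enters, so dm/dt = −Q_out · (m/V).
Separate: dm/m = −Q_out dt/V(t) ⇒ ln(m/m₀) = −(Q_out/(Q_in−Q_out)) ln(V/V₀).
m = m₀ (V₀/V)^(Q_out/(Q_in−Q_out)) = 19.98 × (959.2/2622.60)^(1.42016) = 4.78893 mol.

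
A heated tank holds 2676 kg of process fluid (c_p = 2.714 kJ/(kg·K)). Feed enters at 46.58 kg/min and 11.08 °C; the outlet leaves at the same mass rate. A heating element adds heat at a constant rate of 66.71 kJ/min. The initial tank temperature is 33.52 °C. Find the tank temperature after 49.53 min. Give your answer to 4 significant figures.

First-law balance (no shaft work): M c_p dT/dt = ṁ c_p (T_in − T) + 66.71.
Rearrange: dT/dt = (T_ss − T)/τ with τ = M/ṁ = 57.4495 min and T_ss = T_in + Q̇/(ṁ c_p) = 11.6077 °C.
Solution: T(t) = T_ss + (T₀ − T_ss) e^(−t/τ).
T(49.53) = 11.6077 + (21.9123)·e^(−49.53/57.4495) = 11.6077 + (21.9123)·0.422254 = 20.8603 °C.

20.86 °C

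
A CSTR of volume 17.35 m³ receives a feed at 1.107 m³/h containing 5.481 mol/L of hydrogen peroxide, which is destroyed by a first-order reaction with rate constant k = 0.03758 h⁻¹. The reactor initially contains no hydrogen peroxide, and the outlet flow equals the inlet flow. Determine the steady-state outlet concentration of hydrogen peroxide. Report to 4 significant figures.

Species balance: V dC/dt = Q C_in − Q C − k V C.
At steady state: 0 = Q C_in − (Q + kV) C_ss, so C_ss = Q C_in/(Q + kV).
C_ss = 1.107·5.481/(1.107 + 0.03758·17.35) = 6.06747/1.75901 = 3.44936 mol/L.

3.449 mol/L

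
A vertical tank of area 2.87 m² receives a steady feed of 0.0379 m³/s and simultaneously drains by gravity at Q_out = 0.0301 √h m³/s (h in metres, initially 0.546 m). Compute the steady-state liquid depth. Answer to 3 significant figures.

A dh/dt = Q_in − 0.0301 √h. Steady state requires inflow = outflow:
Q_in = 0.0301 √h_ss ⇒ √h_ss = 0.0379/0.0301 = 1.2591.
h_ss = 1.2591² = 1.5854 m. (Since h₀ = 0.546 m < h_ss, the level will rise toward this value.)

1.59 m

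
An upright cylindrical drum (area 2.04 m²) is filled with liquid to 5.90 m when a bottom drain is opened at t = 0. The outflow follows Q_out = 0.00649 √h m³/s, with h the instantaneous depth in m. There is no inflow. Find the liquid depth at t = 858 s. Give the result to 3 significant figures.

1.13 m

Unsteady balance on liquid volume: A dh/dt = −0.00649 √h.
∫ h^(−1/2) dh = −(0.00649/A) ∫ dt, giving 2√h = 2√h₀ − (0.00649/A) t.
√h = √5.90 − 0.00649·858/(2·2.04) = 2.4290 − 1.3648 = 1.0642.
h = 1.0642² = 1.1325 m.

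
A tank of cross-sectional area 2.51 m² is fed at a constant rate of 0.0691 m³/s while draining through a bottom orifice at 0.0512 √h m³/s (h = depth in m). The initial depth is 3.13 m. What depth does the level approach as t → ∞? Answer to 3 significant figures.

Level balance: A dh/dt = 0.0691 − 0.0512 √h. Setting dh/dt = 0:
Q_in = 0.0512 √h_ss ⇒ √h_ss = 0.0691/0.0512 = 1.3496.
h_ss = 1.3496² = 1.8214 m. (Since h₀ = 3.13 m > h_ss, the level will fall toward this value.)

1.82 m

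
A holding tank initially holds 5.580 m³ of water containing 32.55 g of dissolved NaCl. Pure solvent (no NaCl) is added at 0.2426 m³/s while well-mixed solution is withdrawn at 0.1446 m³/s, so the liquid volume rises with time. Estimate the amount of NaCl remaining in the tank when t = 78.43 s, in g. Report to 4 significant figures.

9.070 g

Let m(t) be the amount of NaCl. Volume: V(t) = V₀ + (Q_in − Q_out) t = 5.580 + 0.0980000 t; V(78.43) = 13.2661 m³.
No NaCl enters, so dm/dt = −Q_out · (m/V).
Separate: dm/m = −Q_out dt/V(t) ⇒ ln(m/m₀) = −(Q_out/(Q_in−Q_out)) ln(V/V₀).
m = m₀ (V₀/V)^(Q_out/(Q_in−Q_out)) = 32.55 × (5.580/13.2661)^(1.47551) = 9.06977 g.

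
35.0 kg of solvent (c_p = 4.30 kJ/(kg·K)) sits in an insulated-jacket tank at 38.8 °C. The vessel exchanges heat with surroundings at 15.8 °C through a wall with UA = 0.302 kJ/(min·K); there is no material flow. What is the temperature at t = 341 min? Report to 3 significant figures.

M c_p dT/dt = −UA(T − T_amb).
dT/dt = (T_ss − T)/τ with T_ss = T_amb = 15.800 °C, τ = M c_p/UA = 35.0·4.30/0.302 = 498.34 min.
T approaches T_ss exponentially: T(t) = T_ss + (T₀ − T_ss) e^(−t/τ).
T(341) = 15.800 + (23.000)·0.50446 = 27.403 °C.

27.4 °C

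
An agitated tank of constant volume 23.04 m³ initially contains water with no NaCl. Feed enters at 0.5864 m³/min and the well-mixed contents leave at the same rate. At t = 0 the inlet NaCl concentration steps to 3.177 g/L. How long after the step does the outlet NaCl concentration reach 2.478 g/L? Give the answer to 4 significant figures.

Transient balance on the dissolved component: V dC/dt = Q(C_in − C), so τ = V/Q = 39.2906 min.
C(t) = C_in + (C₀ − C_in) e^(−t/τ). Set C = 2.478 and solve for t:
e^(−t/τ) = (C − C_in)/(C₀ − C_in) = (2.478 − 3.177)/(0 − 3.177) = 0.220019
t = −τ ln(…) = 39.2906 × 1.51404 = 59.4876 min.

59.49 min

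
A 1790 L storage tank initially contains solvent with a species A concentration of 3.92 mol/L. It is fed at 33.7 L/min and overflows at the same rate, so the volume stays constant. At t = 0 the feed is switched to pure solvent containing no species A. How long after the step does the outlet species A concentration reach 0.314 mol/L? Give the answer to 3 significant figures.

134 min

Species balance on the tank: V dC/dt = Q(C_in − C), so τ = V/Q = 53.116 min.
C(t) = C_in + (C₀ − C_in) e^(−t/τ). Set C = 0.314 and solve for t:
e^(−t/τ) = (C − C_in)/(C₀ − C_in) = (0.314 − 0)/(3.92 − 0) = 0.080102
t = −τ ln(…) = 53.116 × 2.5245 = 134.09 min.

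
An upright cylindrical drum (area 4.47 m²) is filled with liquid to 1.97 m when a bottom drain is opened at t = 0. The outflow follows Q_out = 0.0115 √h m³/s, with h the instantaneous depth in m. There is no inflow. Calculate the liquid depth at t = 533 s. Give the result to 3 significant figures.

A dh/dt = −Q_out = −0.0115 √h.
∫ h^(−1/2) dh = −(0.0115/A) ∫ dt, giving 2√h = 2√h₀ − (0.0115/A) t.
√h = √1.97 − 0.0115·533/(2·4.47) = 1.4036 − 0.68563 = 0.71794.
h = 0.71794² = 0.51544 m.

0.515 m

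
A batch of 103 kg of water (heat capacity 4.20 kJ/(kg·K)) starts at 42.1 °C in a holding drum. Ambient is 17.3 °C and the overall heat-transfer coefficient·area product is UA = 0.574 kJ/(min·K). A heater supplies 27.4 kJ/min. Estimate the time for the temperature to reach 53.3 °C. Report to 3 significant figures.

505 min

Lumped-capacitance energy balance: M c_p dT/dt = UA(T_amb − T) + Q̇.
τ = M c_p/UA = 753.66 min; T_ss = T_amb + Q̇/UA = 17.3 + 27.4/0.574 = 65.035 °C.
T(t) = T_ss + (T₀ − T_ss)e^(−t/τ); set T = 53.3:
t = −τ ln[(T − T_ss)/(T₀ − T_ss)] = −753.66 · ln(0.51167) = 505.01 min.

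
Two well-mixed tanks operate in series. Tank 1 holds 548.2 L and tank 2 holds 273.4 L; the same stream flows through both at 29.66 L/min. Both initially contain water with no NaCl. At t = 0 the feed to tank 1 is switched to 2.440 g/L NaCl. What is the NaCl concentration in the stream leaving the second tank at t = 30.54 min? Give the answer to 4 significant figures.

1.596 g/L

Time constants: τᵢ = Vᵢ/Q for each well-mixed tank.
τ₁ = 548.2/29.66 = 18.4828 min; τ₂ = 273.4/29.66 = 9.21780 min.
Tank 1: C₁ = C_in(1 − e^(−t/τ₁)). Tank 2 (τ₁ ≠ τ₂): C₂ = C_in[1 − (τ₁ e^(−t/τ₁) − τ₂ e^(−t/τ₂))/(τ₁ − τ₂)].
At t = 30.54: e^(−t/τ₁) = 0.191600, e^(−t/τ₂) = 0.0364012.
C₂ = 2.440·[1 − (18.4828·0.191600 − 9.21780·0.0364012)/(9.26500)] = 2.440·0.653992 = 1.59574 g/L.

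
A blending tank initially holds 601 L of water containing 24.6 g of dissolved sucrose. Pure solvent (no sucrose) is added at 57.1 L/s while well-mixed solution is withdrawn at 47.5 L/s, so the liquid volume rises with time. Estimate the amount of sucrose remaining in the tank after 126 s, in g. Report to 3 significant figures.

Let m(t) be the amount of sucrose. Volume: V(t) = V₀ + (Q_in − Q_out) t = 601 + 9.6000 t; V(126) = 1810.6 L.
Solute balance: dm/dt = 0 − Q_out C = −Q_out m/V(t).
dm/m = −Q_out dt/(V₀ + 9.6000 t); integrating gives ln(m/m₀) = −(Q_out/(Q_in−Q_out)) ln(V/V₀).
m = m₀ (V₀/V)^(Q_out/(Q_in−Q_out)) = 24.6 × (601/1810.6)^(4.9479) = 0.10499 g.

0.105 g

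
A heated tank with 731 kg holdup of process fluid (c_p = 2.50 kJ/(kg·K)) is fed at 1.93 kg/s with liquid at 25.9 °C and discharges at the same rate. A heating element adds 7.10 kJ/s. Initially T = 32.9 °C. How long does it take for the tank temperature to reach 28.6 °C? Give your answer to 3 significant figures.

570 s

Energy balance: M c_p dT/dt = ṁ c_p (T_in − T) + 7.10.
τ = M/ṁ = 378.76 s; T_ss = T_in + Q̇/(ṁ c_p) = 27.372 °C.
T(t) = T_ss + (T₀ − T_ss) e^(−t/τ). Set T = 28.6:
e^(−t/τ) = (28.6 − 27.372)/(32.9 − 27.372) = 0.22221
t = −378.76 · ln(0.22221) = 569.70 s.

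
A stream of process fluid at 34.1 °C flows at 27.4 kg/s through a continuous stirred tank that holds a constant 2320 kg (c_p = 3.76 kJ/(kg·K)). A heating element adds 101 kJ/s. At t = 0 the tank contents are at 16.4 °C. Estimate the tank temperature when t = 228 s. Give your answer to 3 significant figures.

33.8 °C

M c_p dT/dt = ṁ c_p (T_in − T) + Q̇.
Rearrange: dT/dt = (T_ss − T)/τ with τ = M/ṁ = 84.672 s and T_ss = T_in + Q̇/(ṁ c_p) = 35.080 °C.
This is linear first-order; T(t) = T_ss + (T₀ − T_ss) e^(−t/τ).
T(228) = 35.080 + (-18.680)·e^(−228/84.672) = 35.080 + (-18.680)·0.067694 = 33.816 °C.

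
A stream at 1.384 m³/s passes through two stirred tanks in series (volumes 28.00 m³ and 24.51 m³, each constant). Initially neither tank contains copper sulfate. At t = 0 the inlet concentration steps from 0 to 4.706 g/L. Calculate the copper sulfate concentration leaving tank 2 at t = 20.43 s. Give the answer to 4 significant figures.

Each tank obeys Vᵢ dCᵢ/dt = Q(Cᵢ₋₁ − Cᵢ), so τᵢ = Vᵢ/Q.
τ₁ = 28.00/1.384 = 20.2312 s; τ₂ = 24.51/1.384 = 17.7095 s.
Solving the cascade with C₁(0)=C₂(0)=0 gives C₂(t) = C_in[1 − (τ₁ e^(−t/τ₁) − τ₂ e^(−t/τ₂))/(τ₁ − τ₂)].
At t = 20.43: e^(−t/τ₁) = 0.364282, e^(−t/τ₂) = 0.315494.
C₂ = 4.706·[1 − (20.2312·0.364282 − 17.7095·0.315494)/(2.52168)] = 4.706·0.293080 = 1.37923 g/L.

1.379 g/L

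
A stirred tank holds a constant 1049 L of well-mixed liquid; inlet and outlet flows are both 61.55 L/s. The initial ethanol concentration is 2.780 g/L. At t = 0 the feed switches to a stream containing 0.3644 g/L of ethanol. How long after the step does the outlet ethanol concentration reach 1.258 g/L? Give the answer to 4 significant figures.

Species balance: V dC/dt = Q(C_in − C) ⇒ τ = V/Q = 17.0431 s.
C(t) = C_in + (C₀ − C_in) e^(−t/τ). Set C = 1.258 and solve for t:
e^(−t/τ) = (C − C_in)/(C₀ − C_in) = (1.258 − 0.3644)/(2.780 − 0.3644) = 0.369929
t = −τ ln(…) = 17.0431 × 0.994445 = 16.9484 s.

16.95 s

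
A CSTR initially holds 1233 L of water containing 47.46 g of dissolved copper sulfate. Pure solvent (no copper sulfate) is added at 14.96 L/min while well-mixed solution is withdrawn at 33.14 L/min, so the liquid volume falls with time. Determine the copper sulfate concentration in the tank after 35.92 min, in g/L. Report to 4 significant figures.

0.02069 g/L

Let m(t) be the amount of copper sulfate. Volume: V(t) = V₀ + (Q_in − Q_out) t = 1233 − 18.1800 t; V(35.92) = 579.974 L.
Solute balance: dm/dt = 0 − Q_out C = −Q_out m/V(t).
Separate: dm/m = −Q_out dt/V(t) ⇒ ln(m/m₀) = −(Q_out/(Q_in−Q_out)) ln(V/V₀).
m = m₀ (V₀/V)^(Q_out/(Q_in−Q_out)) = 47.46 × (1233/579.974)^(-1.82288) = 12.0015 g.
C = m/V = 12.0015/579.974 = 0.0206931 g/L.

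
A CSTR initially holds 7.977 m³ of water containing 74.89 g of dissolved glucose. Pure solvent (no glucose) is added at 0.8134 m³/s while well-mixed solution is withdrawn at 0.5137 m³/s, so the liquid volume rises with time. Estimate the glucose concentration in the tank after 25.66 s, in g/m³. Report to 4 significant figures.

1.503 g/m³

Total volume: dV/dt = Q_in − Q_out = 0.299700 m³/s, so V(t) = 7.977 + 0.299700 t and V(25.66) = 15.6673 m³.
Species balance (pure solvent in): dm/dt = −Q_out · m/V(t).
Separate: dm/m = −Q_out dt/V(t) ⇒ ln(m/m₀) = −(Q_out/(Q_in−Q_out)) ln(V/V₀).
m = m₀ (V₀/V)^(Q_out/(Q_in−Q_out)) = 74.89 × (7.977/15.6673)^(1.71405) = 23.5474 g.
C = m/V = 23.5474/15.6673 = 1.50296 g/m³.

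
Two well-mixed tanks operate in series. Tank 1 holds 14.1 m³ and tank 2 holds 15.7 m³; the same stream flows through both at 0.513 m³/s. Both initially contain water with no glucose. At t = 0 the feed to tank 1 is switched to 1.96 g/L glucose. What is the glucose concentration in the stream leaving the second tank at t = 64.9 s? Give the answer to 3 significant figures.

1.28 g/L

Species balance on tank i: dCᵢ/dt = (Cᵢ₋₁ − Cᵢ)/τᵢ with τᵢ = Vᵢ/Q.
τ₁ = 14.1/0.513 = 27.485 s; τ₂ = 15.7/0.513 = 30.604 s.
Solving the cascade with C₁(0)=C₂(0)=0 gives C₂(t) = C_in[1 − (τ₁ e^(−t/τ₁) − τ₂ e^(−t/τ₂))/(τ₁ − τ₂)].
At t = 64.9: e^(−t/τ₁) = 0.094302, e^(−t/τ₂) = 0.11996.
C₂ = 1.96·[1 − (27.485·0.094302 − 30.604·0.11996)/(-3.1189)] = 1.96·0.65395 = 1.2817 g/L.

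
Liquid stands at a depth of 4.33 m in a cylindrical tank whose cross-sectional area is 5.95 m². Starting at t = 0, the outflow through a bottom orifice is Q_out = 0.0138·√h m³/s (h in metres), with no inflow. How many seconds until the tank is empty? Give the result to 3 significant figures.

With no inflow, A dh/dt = −0.0138 √h.
This is separable: 2 d(√h)/dt = −0.0138/A, so √h = √h₀ − (0.0138/(2A)) t.
Tank is empty when √h = 0: t_empty = 2A√h₀/0.0138.
t_empty = 2·5.95·√4.33/0.0138 = 11.900·2.0809/0.0138 = 1794.4 s.

1790 s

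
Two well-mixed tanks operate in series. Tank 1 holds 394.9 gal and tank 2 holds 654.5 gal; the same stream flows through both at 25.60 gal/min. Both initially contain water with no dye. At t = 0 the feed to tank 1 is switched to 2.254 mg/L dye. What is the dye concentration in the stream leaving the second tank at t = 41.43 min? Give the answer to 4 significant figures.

Time constants: τᵢ = Vᵢ/Q for each well-mixed tank.
τ₁ = 394.9/25.60 = 15.4258 min; τ₂ = 654.5/25.60 = 25.5664 min.
Tank 1: C₁ = C_in(1 − e^(−t/τ₁)). Tank 2 (τ₁ ≠ τ₂): C₂ = C_in[1 − (τ₁ e^(−t/τ₁) − τ₂ e^(−t/τ₂))/(τ₁ − τ₂)].
At t = 41.43: e^(−t/τ₁) = 0.0681691, e^(−t/τ₂) = 0.197803.
C₂ = 2.254·[1 − (15.4258·0.0681691 − 25.5664·0.197803)/(-10.1406)] = 2.254·0.605001 = 1.36367 mg/L.

1.364 mg/L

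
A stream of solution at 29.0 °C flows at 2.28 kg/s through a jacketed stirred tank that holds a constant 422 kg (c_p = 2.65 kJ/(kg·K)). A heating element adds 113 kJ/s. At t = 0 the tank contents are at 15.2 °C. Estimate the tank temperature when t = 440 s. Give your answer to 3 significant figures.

M c_p dT/dt = ṁ c_p (T_in − T) + Q̇.
τ = M/ṁ = 185.09 s; T_ss = T_in + Q̇/(ṁ c_p) = 29.0 + 113/(2.28·2.65) = 47.702 °C.
This is linear first-order; T(t) = T_ss + (T₀ − T_ss) e^(−t/τ).
T(440) = 47.702 + (-32.502)·e^(−440/185.09) = 47.702 + (-32.502)·0.092805 = 44.686 °C.

44.7 °C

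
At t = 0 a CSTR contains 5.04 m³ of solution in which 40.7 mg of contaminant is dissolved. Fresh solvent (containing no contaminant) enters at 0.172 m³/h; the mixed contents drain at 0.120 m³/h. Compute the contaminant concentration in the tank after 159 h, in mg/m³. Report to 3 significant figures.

0.325 mg/m³

Let m(t) be the amount of contaminant. Volume: V(t) = V₀ + (Q_in − Q_out) t = 5.04 + 0.052000 t; V(159) = 13.308 m³.
Solute balance: dm/dt = 0 − Q_out C = −Q_out m/V(t).
dm/m = −Q_out dt/(V₀ + 0.052000 t); integrating gives ln(m/m₀) = −(Q_out/(Q_in−Q_out)) ln(V/V₀).
m = m₀ (V₀/V)^(Q_out/(Q_in−Q_out)) = 40.7 × (5.04/13.308)^(2.3077) = 4.3299 mg.
C = m/V = 4.3299/13.308 = 0.32536 mg/m³.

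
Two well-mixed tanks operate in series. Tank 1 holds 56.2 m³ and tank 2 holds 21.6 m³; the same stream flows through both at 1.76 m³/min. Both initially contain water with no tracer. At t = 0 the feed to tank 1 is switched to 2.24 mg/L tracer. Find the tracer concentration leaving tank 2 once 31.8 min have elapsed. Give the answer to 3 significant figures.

1.00 mg/L

Each tank obeys Vᵢ dCᵢ/dt = Q(Cᵢ₋₁ − Cᵢ), so τᵢ = Vᵢ/Q.
τ₁ = 56.2/1.76 = 31.932 min; τ₂ = 21.6/1.76 = 12.273 min.
Tank 1: C₁ = C_in(1 − e^(−t/τ₁)). Tank 2 (τ₁ ≠ τ₂): C₂ = C_in[1 − (τ₁ e^(−t/τ₁) − τ₂ e^(−t/τ₂))/(τ₁ − τ₂)].
At t = 31.8: e^(−t/τ₁) = 0.36940, e^(−t/τ₂) = 0.074937.
C₂ = 2.24·[1 − (31.932·0.36940 − 12.273·0.074937)/(19.659)] = 2.24·0.44677 = 1.0008 mg/L.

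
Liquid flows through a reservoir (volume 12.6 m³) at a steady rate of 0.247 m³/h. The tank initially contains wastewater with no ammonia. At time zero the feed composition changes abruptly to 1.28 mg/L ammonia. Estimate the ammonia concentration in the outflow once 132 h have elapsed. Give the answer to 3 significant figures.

1.18 mg/L

Accumulation = in − out for the solute gives V dC/dt = Q(C_in − C).
Time constant τ = V/Q = 12.6/0.247 = 51.012 h.
This is linear first-order; C(t) = C_in + (C₀ − C_in) e^(−t/τ).
C(132) = 1.28 + (0 − 1.28)·e^(−132/51.012) = 1.28 + (-1.2800)·0.075199 = 1.1837 mg/L.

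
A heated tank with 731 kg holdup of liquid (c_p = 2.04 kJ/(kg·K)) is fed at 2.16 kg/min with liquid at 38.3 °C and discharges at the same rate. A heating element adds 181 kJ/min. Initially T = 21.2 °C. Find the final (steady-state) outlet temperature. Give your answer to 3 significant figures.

Heat balance on the well-mixed liquid: M c_p dT/dt = ṁ c_p (T_in − T) + 181.
At steady state dT/dt = 0 ⇒ T_ss = T_in + Q̇/(ṁ c_p) = 38.3 + 181/(2.16·2.04) = 79.377 °C.

79.4 °C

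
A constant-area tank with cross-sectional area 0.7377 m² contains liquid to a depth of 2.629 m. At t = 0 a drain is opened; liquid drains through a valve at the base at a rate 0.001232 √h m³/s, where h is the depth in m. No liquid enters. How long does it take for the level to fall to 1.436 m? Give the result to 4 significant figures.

506.7 s

A dh/dt = −Q_out = −0.001232 √h.
Separate and integrate: 2(√h − √h₀) = −(0.001232/A) t.
t = 2A(√h₀ − √h)/0.001232 = 2·0.7377·(√2.629 − √1.436)/0.001232
  = 1.47540 × (1.62142 − 1.19833) / 0.001232 = 506.674 s.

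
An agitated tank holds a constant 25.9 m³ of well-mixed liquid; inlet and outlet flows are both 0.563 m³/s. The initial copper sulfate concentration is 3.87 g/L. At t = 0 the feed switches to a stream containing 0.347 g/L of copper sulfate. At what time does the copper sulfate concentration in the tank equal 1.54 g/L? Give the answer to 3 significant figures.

Species balance on the tank: V dC/dt = Q(C_in − C), so τ = V/Q = 46.004 s.
C(t) = C_in + (C₀ − C_in) e^(−t/τ). Set C = 1.54 and solve for t:
e^(−t/τ) = (C − C_in)/(C₀ − C_in) = (1.54 − 0.347)/(3.87 − 0.347) = 0.33863
t = −τ ln(…) = 46.004 × 1.0828 = 49.815 s.

49.8 s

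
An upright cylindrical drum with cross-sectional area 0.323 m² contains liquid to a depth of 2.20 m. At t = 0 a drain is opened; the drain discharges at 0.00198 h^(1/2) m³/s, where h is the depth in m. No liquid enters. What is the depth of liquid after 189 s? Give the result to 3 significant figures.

Mass balance (ρ constant): A dh/dt = −0.00198 √h.
∫ h^(−1/2) dh = −(0.00198/A) ∫ dt, giving 2√h = 2√h₀ − (0.00198/A) t.
√h = √2.20 − 0.00198·189/(2·0.323) = 1.4832 − 0.57929 = 0.90395.
h = 0.90395² = 0.81713 m.

0.817 m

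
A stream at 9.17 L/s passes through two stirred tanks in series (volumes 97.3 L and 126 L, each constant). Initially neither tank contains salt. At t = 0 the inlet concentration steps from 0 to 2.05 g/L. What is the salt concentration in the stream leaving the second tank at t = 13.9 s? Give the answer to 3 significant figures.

0.653 g/L

Time constants: τᵢ = Vᵢ/Q for each well-mixed tank.
τ₁ = 97.3/9.17 = 10.611 s; τ₂ = 126/9.17 = 13.740 s.
Solving the cascade with C₁(0)=C₂(0)=0 gives C₂(t) = C_in[1 − (τ₁ e^(−t/τ₁) − τ₂ e^(−t/τ₂))/(τ₁ − τ₂)].
At t = 13.9: e^(−t/τ₁) = 0.26982, e^(−t/τ₂) = 0.36363.
C₂ = 2.05·[1 − (10.611·0.26982 − 13.740·0.36363)/(-3.1298)] = 2.05·0.31832 = 0.65256 g/L.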